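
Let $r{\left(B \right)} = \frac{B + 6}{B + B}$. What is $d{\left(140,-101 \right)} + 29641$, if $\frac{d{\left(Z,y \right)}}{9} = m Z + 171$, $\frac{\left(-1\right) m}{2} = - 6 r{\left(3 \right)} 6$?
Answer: $167260$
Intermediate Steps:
$r{\left(B \right)} = \frac{6 + B}{2 B}$
$m = 108$ ($m = - 2 - 6 \frac{6 + 3}{2 \cdot 3} \cdot 6 = - 2 - 6 \cdot \frac{1}{2} \cdot \frac{1}{3} \cdot 9 \cdot 6 = - 2 \left(-6\right) \frac{3}{2} \cdot 6 = - 2 \left(\left(-9\right) 6\right) = \left(-2\right) \left(-54\right) = 108$)
$d{\left(Z,y \right)} = 1539 + 972 Z$ ($d{\left(Z,y \right)} = 9 \left(108 Z + 171\right) = 9 \left(171 + 108 Z\right) = 1539 + 972 Z$)
$d{\left(140,-101 \right)} + 29641 = \left(1539 + 972 \cdot 140\right) + 29641 = \left(1539 + 136080\right) + 29641 = 137619 + 29641 = 167260$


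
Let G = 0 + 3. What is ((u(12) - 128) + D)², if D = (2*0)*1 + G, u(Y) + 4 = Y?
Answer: 13689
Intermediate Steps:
u(Y) = -4 + Y
G = 3
D = 3 (D = (2*0)*1 + 3 = 0*1 + 3 = 0 + 3 = 3)
((u(12) - 128) + D)² = (((-4 + 12) - 128) + 3)² = ((8 - 128) + 3)² = (-120 + 3)² = (-117)² = 13689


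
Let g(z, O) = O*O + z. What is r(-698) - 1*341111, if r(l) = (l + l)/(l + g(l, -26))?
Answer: -61399631/180 ≈ -3.4111e+5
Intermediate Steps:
g(z, O) = z + O² (g(z, O) = O² + z = z + O²)
r(l) = 2*l/(676 + 2*l) (r(l) = (l + l)/(l + (l + (-26)²)) = (2*l)/(l + (l + 676)) = (2*l)/(l + (676 + l)) = (2*l)/(676 + 2*l) = 2*l/(676 + 2*l))
r(-698) - 1*341111 = -698/(338 - 698) - 1*341111 = -698/(-360) - 341111 = -698*(-1/360) - 341111 = 349/180 - 341111 = -61399631/180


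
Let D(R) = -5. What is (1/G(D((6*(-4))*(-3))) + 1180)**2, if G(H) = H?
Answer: 34798201/25 ≈ 1.3919e+6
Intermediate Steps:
(1/G(D((6*(-4))*(-3))) + 1180)**2 = (1/(-5) + 1180)**2 = (-1/5 + 1180)**2 = (5899/5)**2 = 34798201/25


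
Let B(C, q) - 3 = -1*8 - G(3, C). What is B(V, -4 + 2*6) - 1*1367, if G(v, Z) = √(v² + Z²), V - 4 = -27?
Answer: -1372 - √538 ≈ -1395.2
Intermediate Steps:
V = -23 (V = 4 - 27 = -23)
G(v, Z) = √(Z² + v²)
B(C, q) = -5 - √(9 + C²) (B(C, q) = 3 + (-1*8 - √(C² + 3²)) = 3 + (-8 - √(C² + 9)) = 3 + (-8 - √(9 + C²)) = -5 - √(9 + C²))
B(V, -4 + 2*6) - 1*1367 = (-5 - √(9 + (-23)²)) - 1*1367 = (-5 - √(9 + 529)) - 1367 = (-5 - √538) - 1367 = -1372 - √538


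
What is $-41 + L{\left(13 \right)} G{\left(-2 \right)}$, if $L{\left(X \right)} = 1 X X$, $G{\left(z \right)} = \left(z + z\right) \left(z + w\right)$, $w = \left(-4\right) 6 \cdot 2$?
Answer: $33759$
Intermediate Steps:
$w = -48$ ($w = \left(-24\right) 2 = -48$)
$G{\left(z \right)} = 2 z \left(-48 + z\right)$ ($G{\left(z \right)} = \left(z + z\right) \left(z - 48\right) = 2 z \left(-48 + z\right)$)
$L{\left(X \right)} = X^{2}$ ($L{\left(X \right)} = X X = X^{2}$)
$-41 + L{\left(13 \right)} G{\left(-2 \right)} = -41 + 13^{2} \cdot 2 \left(-2\right) \left(-48 - 2\right) = -41 + 169 \cdot 2 \left(-2\right) \left(-50\right) = -41 + 169 \cdot 200 = -41 + 33800 = 33759$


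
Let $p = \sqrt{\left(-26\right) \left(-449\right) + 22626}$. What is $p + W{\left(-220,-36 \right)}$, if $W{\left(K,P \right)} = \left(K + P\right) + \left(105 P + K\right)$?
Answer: $-4256 + 70 \sqrt{7} \approx -4070.8$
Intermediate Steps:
$W{\left(K,P \right)} = 2 K + 106 P$ ($W{\left(K,P \right)} = \left(K + P\right) + \left(K + 105 P\right) = 2 K + 106 P$)
$p = 70 \sqrt{7}$ ($p = \sqrt{11674 + 22626} = \sqrt{34300} = 70 \sqrt{7} \approx 185.2$)
$p + W{\left(-220,-36 \right)} = 70 \sqrt{7} + \left(2 \left(-220\right) + 106 \left(-36\right)\right) = 70 \sqrt{7} - 4256 = -4256 + 70 \sqrt{7}$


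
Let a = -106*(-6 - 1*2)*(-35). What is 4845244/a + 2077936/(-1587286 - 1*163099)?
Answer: -61019396853/371081620 ≈ -164.44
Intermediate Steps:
a = -29680 (a = -106*(-6 - 2)*(-35) = -106*(-8)*(-35) = 848*(-35) = -29680)
4845244/a + 2077936/(-1587286 - 1*163099) = 4845244/(-29680) + 2077936/(-1587286 - 1*163099) = 4845244*(-1/29680) + 2077936/(-1587286 - 163099) = -1211311/7420 + 2077936/(-1750385) = -1211311/7420 + 2077936*(-1/1750385) = -1211311/7420 - 296848/250055 = -61019396853/371081620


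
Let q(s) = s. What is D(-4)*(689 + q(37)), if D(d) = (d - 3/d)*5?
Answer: -23595/2 ≈ -11798.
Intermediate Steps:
D(d) = -15/d + 5*d
D(-4)*(689 + q(37)) = (-15/(-4) + 5*(-4))*(689 + 37) = (-15*(-1/4) - 20)*726 = (15/4 - 20)*726 = -65/4*726 = -23595/2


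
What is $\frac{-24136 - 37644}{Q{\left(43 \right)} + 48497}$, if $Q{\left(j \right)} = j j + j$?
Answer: $- \frac{61780}{50389} \approx -1.2261$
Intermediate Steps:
$Q{\left(j \right)} = j + j^{2}$ ($Q{\left(j \right)} = j^{2} + j = j + j^{2}$)
$\frac{-24136 - 37644}{Q{\left(43 \right)} + 48497} = \frac{-24136 - 37644}{43 \left(1 + 43\right) + 48497} = - \frac{61780}{43 \cdot 44 + 48497} = - \frac{61780}{1892 + 48497} = - \frac{61780}{50389}$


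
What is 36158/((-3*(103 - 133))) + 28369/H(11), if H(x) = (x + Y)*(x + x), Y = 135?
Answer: 5395123/13140 ≈ 410.59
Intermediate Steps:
H(x) = 2*x*(135 + x) (H(x) = (x + 135)*(x + x) = (135 + x)*(2*x) = 2*x*(135 + x))
36158/((-3*(103 - 133))) + 28369/H(11) = 36158/((-3*(103 - 133))) + 28369/((2*11*(135 + 11))) = 36158/((-3*(-30))) + 28369/((2*11*146)) = 36158/90 + 28369/3212 = 36158*(1/90) + 28369*(1/3212) = 18079/45 + 2579/292 = 5395123/13140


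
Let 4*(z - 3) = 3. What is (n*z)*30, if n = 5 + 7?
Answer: 1350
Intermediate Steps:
n = 12
z = 15/4 (z = 3 + (¼)*3 = 3 + ¾ = 15/4 ≈ 3.7500)
(n*z)*30 = (12*(15/4))*30 = 45*30 = 1350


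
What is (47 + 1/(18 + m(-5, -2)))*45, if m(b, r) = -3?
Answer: 2118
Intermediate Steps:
(47 + 1/(18 + m(-5, -2)))*45 = (47 + 1/(18 - 3))*45 = (47 + 1/15)*45 = (706/15)*45 = 2118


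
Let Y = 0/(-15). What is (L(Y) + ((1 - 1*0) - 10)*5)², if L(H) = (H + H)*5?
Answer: 2025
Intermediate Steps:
Y = 0 (Y = 0*(-1/15) = 0)
L(H) = 10*H (L(H) = (2*H)*5 = 10*H)
(L(Y) + ((1 - 1*0) - 10)*5)² = (10*0 + ((1 - 1*0) - 10)*5)² = (0 + ((1 + 0) - 10)*5)² = (0 + (1 - 10)*5)² = (0 - 9*5)² = (0 - 45)² = (-45)² = 2025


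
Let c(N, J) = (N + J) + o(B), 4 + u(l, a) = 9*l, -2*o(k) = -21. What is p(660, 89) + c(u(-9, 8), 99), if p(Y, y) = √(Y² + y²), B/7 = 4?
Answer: 49/2 + √443521 ≈ 690.47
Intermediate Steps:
B = 28 (B = 7*4 = 28)
o(k) = 21/2 (o(k) = -½*(-21) = 21/2)
u(l, a) = -4 + 9*l
c(N, J) = 21/2 + J + N (c(N, J) = (N + J) + 21/2 = (J + N) + 21/2 = 21/2 + J + N)
p(660, 89) + c(u(-9, 8), 99) = √(660² + 89²) + (21/2 + 99 + (-4 + 9*(-9))) = √(435600 + 7921) + (21/2 + 99 + (-4 - 81)) = √443521 + (21/2 + 99 - 85) = √443521 + 49/2 = 49/2 + √443521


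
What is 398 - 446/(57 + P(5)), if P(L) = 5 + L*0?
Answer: 12115/31 ≈ 390.81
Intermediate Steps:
P(L) = 5 (P(L) = 5 + 0 = 5)
398 - 446/(57 + P(5)) = 398 - 446/(57 + 5) = 398 - 446/62 = 398 + (1/62)*(-446) = 398 - 223/31 = 12115/31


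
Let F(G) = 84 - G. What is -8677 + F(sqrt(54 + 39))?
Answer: -8593 - sqrt(93) ≈ -8602.6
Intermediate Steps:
-8677 + F(sqrt(54 + 39)) = -8677 + (84 - sqrt(54 + 39)) = -8677 + (84 - sqrt(93)) = -8593 - sqrt(93)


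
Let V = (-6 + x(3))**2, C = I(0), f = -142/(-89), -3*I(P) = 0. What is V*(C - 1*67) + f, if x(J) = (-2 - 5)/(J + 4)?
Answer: -292045/89 ≈ -3281.4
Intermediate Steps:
I(P) = 0 (I(P) = -1/3*0 = 0)
f = 142/89 (f = -142*(-1/89) = 142/89 ≈ 1.5955)
C = 0
x(J) = -7/(4 + J)
V = 49 (V = (-6 - 7/(4 + 3))**2 = (-6 - 7/7)**2 = (-6 - 7*1/7)**2 = (-6 - 1)**2 = (-7)**2 = 49)
V*(C - 1*67) + f = 49*(0 - 1*67) + 142/89 = 49*(0 - 67) + 142/89 = 49*(-67) + 142/89 = -3283 + 142/89 = -292045/89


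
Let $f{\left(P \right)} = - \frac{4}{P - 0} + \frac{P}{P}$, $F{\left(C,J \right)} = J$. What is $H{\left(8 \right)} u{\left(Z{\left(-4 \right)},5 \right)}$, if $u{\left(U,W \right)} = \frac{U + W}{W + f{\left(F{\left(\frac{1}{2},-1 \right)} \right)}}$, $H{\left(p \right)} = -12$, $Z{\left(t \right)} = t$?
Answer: $- \frac{6}{5} \approx -1.2$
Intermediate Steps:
$f{\left(P \right)} = 1 - \frac{4}{P}$ ($f{\left(P \right)} = - \frac{4}{P + 0} + 1 = - \frac{4}{P} + 1 = 1 - \frac{4}{P}$)
$u{\left(U,W \right)} = \frac{U + W}{5 + W}$ ($u{\left(U,W \right)} = \frac{U + W}{W + \frac{-4 - 1}{-1}} = \frac{U + W}{W - -5} = \frac{U + W}{W + 5} = \frac{U + W}{5 + W}$)
$H{\left(8 \right)} u{\left(Z{\left(-4 \right)},5 \right)} = - 12 \frac{-4 + 5}{5 + 5} = - 12 \cdot \frac{1}{10} \cdot 1 = \left(-12\right) \frac{1}{10} = - \frac{6}{5}$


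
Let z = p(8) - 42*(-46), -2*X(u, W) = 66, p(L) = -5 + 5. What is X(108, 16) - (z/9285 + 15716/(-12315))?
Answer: -243416473/7622985 ≈ -31.932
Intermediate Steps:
p(L) = 0
X(u, W) = -33 (X(u, W) = -½*66 = -33)
z = 1932 (z = 0 - 42*(-46) = 0 + 1932 = 1932)
X(108, 16) - (z/9285 + 15716/(-12315)) = -33 - (1932/9285 + 15716/(-12315)) = -33 - (1932*(1/9285) + 15716*(-1/12315)) = -33 - (644/3095 - 15716/12315) = -33 - 1*(-8142032/7622985) = -33 + 8142032/7622985 = -243416473/7622985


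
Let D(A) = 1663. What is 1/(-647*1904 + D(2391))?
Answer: -1/1230225 ≈ -8.1286e-7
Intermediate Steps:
1/(-647*1904 + D(2391)) = 1/(-647*1904 + 1663) = 1/(-1231888 + 1663) = 1/(-1230225) = -1/1230225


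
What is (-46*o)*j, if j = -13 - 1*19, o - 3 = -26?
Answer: -33856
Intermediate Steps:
o = -23 (o = 3 - 26 = -23)
j = -32 (j = -13 - 19 = -32)
(-46*o)*j = -46*(-23)*(-32) = 1058*(-32) = -33856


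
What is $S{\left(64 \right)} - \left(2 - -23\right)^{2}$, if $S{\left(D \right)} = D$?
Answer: $-561$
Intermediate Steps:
$S{\left(64 \right)} - \left(2 - -23\right)^{2} = 64 - \left(2 - -23\right)^{2} = 64 - \left(2 + 23\right)^{2} = 64 - 25^{2} = 64 - 625 = -561$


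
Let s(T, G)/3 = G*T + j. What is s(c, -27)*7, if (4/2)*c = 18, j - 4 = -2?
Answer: -5061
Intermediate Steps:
j = 2 (j = 4 - 2 = 2)
c = 9 (c = (½)*18 = 9)
s(T, G) = 6 + 3*G*T (s(T, G) = 3*(G*T + 2) = 3*(2 + G*T) = 6 + 3*G*T)
s(c, -27)*7 = (6 + 3*(-27)*9)*7 = (6 - 729)*7 = -723*7 = -5061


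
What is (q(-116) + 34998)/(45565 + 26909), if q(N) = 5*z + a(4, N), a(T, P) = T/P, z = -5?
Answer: 169036/350291 ≈ 0.48256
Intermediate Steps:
q(N) = -25 + 4/N (q(N) = 5*(-5) + 4/N = -25 + 4/N)
(q(-116) + 34998)/(45565 + 26909) = ((-25 + 4/(-116)) + 34998)/(45565 + 26909) = ((-25 + 4*(-1/116)) + 34998)/72474 = ((-25 - 1/29) + 34998)*(1/72474) = (-726/29 + 34998)*(1/72474) = (1014216/29)*(1/72474) = 169036/350291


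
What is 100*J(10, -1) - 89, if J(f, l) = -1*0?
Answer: -89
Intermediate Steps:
J(f, l) = 0
100*J(10, -1) - 89 = 100*0 - 89 = 0 - 89 = -89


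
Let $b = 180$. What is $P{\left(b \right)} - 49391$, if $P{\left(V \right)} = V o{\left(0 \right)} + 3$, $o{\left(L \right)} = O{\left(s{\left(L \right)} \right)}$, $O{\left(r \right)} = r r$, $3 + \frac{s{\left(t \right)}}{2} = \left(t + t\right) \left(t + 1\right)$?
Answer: $-42908$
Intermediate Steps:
$s{\left(t \right)} = -6 + 4 t \left(1 + t\right)$ ($s{\left(t \right)} = -6 + 2 \left(t + t\right) \left(t + 1\right) = -6 + 2 \cdot 2 t \left(1 + t\right) = -6 + 4 t \left(1 + t\right)$)
$O{\left(r \right)} = r^{2}$
$o{\left(L \right)} = \left(-6 + 4 L + 4 L^{2}\right)^{2}$
$P{\left(V \right)} = 3 + 36 V$ ($P{\left(V \right)} = V 4 \left(-3 + 2 \cdot 0 + 2 \cdot 0^{2}\right)^{2} + 3 = V 4 \left(-3 + 0 + 2 \cdot 0\right)^{2} + 3 = V 4 \left(-3 + 0 + 0\right)^{2} + 3 = V 4 \left(-3\right)^{2} + 3 = V 4 \cdot 9 + 3 = V 36 + 3 = 36 V + 3 = 3 + 36 V$)
$P{\left(b \right)} - 49391 = \left(3 + 36 \cdot 180\right) - 49391 = \left(3 + 6480\right) - 49391 = 6483 - 49391 = -42908$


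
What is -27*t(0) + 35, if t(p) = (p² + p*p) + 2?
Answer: -19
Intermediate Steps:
t(p) = 2 + 2*p² (t(p) = (p² + p²) + 2 = 2*p² + 2 = 2 + 2*p²)
-27*t(0) + 35 = -27*(2 + 2*0²) + 35 = -27*(2 + 2*0) + 35 = -27*(2 + 0) + 35 = -27*2 + 35 = -54 + 35 = -19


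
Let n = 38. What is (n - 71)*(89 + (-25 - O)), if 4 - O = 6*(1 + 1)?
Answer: -2376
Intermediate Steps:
O = -8 (O = 4 - 6*(1 + 1) = 4 - 6*2 = 4 - 1*12 = 4 - 12 = -8)
(n - 71)*(89 + (-25 - O)) = (38 - 71)*(89 + (-25 - 1*(-8))) = -33*(89 + (-25 + 8)) = -33*(89 - 17) = -33*72 = -2376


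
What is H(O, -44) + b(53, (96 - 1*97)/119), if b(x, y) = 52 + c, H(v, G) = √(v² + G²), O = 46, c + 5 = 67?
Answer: 114 + 2*√1013 ≈ 177.66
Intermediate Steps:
c = 62 (c = -5 + 67 = 62)
H(v, G) = √(G² + v²)
b(x, y) = 114 (b(x, y) = 52 + 62 = 114)
H(O, -44) + b(53, (96 - 1*97)/119) = √((-44)² + 46²) + 114 = √(1936 + 2116) + 114 = √4052 + 114 = 2*√1013 + 114 = 114 + 2*√1013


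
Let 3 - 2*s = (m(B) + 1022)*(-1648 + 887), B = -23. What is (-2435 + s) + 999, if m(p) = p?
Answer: 378685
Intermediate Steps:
s = 380121 (s = 3/2 - (-23 + 1022)*(-1648 + 887)/2 = 3/2 - 999*(-761)/2 = 3/2 - 1/2*(-760239) = 3/2 + 760239/2 = 380121)
(-2435 + s) + 999 = (-2435 + 380121) + 999 = 377686 + 999 = 378685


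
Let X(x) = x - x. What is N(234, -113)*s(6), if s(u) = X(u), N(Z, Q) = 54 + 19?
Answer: 0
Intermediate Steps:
X(x) = 0
N(Z, Q) = 73
s(u) = 0
N(234, -113)*s(6) = 73*0 = 0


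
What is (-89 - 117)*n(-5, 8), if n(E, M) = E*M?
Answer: 8240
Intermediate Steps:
(-89 - 117)*n(-5, 8) = (-89 - 117)*(-5*8) = -206*(-40) = 8240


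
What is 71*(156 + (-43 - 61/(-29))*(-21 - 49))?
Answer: 6215624/29 ≈ 2.1433e+5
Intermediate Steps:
71*(156 + (-43 - 61/(-29))*(-21 - 49)) = 71*(156 + (-43 - 61*(-1/29))*(-70)) = 71*(156 + (-43 + 61/29)*(-70)) = 71*(156 - 1186/29*(-70)) = 71*(156 + 83020/29) = 71*(87544/29) = 6215624/29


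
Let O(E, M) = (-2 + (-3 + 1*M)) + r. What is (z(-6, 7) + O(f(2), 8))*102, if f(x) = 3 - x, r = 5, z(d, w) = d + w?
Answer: 918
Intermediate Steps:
O(E, M) = M (O(E, M) = (-2 + (-3 + 1*M)) + 5 = (-2 + (-3 + M)) + 5 = (-5 + M) + 5 = M)
(z(-6, 7) + O(f(2), 8))*102 = ((-6 + 7) + 8)*102 = (1 + 8)*102 = 9*102 = 918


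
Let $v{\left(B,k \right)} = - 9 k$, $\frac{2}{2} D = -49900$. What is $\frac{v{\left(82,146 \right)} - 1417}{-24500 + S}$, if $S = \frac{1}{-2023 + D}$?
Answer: $\frac{141801713}{1272113501} \approx 0.11147$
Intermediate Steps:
$D = -49900$
$S = - \frac{1}{51923}$ ($S = \frac{1}{-2023 - 49900} = \frac{1}{-51923} = - \frac{1}{51923} \approx -1.9259 \cdot 10^{-5}$)
$\frac{v{\left(82,146 \right)} - 1417}{-24500 + S} = \frac{\left(-9\right) 146 - 1417}{-24500 - \frac{1}{51923}} = \frac{-1314 - 1417}{- \frac{1272113501}{51923}} = \left(-2731\right) \left(- \frac{51923}{1272113501}\right) = \frac{141801713}{1272113501}$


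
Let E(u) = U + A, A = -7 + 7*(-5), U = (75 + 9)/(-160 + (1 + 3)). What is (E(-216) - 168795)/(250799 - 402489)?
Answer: 1097444/985985 ≈ 1.1130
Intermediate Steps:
U = -7/13 (U = 84/(-160 + 4) = 84/(-156) = 84*(-1/156) = -7/13 ≈ -0.53846)
A = -42 (A = -7 - 35 = -42)
E(u) = -553/13 (E(u) = -7/13 - 42 = -553/13)
(E(-216) - 168795)/(250799 - 402489) = (-553/13 - 168795)/(250799 - 402489) = -2194888/13/(-151690) = -2194888/13*(-1/151690) = 1097444/985985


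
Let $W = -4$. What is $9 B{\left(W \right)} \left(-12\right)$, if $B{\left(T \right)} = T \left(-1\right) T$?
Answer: $1728$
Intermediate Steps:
$B{\left(T \right)} = - T^{2}$ ($B{\left(T \right)} = - T T = - T^{2}$)
$9 B{\left(W \right)} \left(-12\right) = 9 \left(- \left(-4\right)^{2}\right) \left(-12\right) = 9 \left(\left(-1\right) 16\right) \left(-12\right) = 9 \left(-16\right) \left(-12\right) = \left(-144\right) \left(-12\right) = 1728$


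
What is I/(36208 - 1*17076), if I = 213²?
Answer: 45369/19132 ≈ 2.3714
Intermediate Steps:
I = 45369
I/(36208 - 1*17076) = 45369/(36208 - 1*17076) = 45369/(36208 - 17076) = 45369/19132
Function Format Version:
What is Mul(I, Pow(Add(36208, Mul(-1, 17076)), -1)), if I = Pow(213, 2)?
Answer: Rational(45369, 19132) ≈ 2.3714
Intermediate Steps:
I = 45369
Mul(I, Pow(Add(36208, Mul(-1, 17076)), -1)) = Mul(45369, Pow(Add(36208, Mul(-1, 17076)), -1)) = Mul(45369, Pow(Add(36208, -17076), -1)) = Mul(45369, Pow(19132, -1)) = Mul(45369, Rational(1, 19132)) = Rational(45369, 19132)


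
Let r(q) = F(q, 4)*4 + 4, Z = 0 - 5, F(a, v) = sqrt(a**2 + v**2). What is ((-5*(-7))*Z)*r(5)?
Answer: -700 - 700*sqrt(41) ≈ -5182.2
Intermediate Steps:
Z = -5
r(q) = 4 + 4*sqrt(16 + q**2) (r(q) = sqrt(q**2 + 4**2)*4 + 4 = sqrt(q**2 + 16)*4 + 4 = sqrt(16 + q**2)*4 + 4 = 4*sqrt(16 + q**2) + 4 = 4 + 4*sqrt(16 + q**2))
((-5*(-7))*Z)*r(5) = (-5*(-7)*(-5))*(4 + 4*sqrt(16 + 5**2)) = (35*(-5))*(4 + 4*sqrt(16 + 25)) = -175*(4 + 4*sqrt(41)) = -700 - 700*sqrt(41)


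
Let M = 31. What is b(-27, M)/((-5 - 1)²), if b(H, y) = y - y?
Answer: 0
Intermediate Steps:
b(H, y) = 0
b(-27, M)/((-5 - 1)²) = 0/((-5 - 1)²) = 0/((-6)²) = 0/36 = 0*(1/36) = 0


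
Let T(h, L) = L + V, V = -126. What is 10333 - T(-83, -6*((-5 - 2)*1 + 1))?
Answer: 10423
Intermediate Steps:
T(h, L) = -126 + L (T(h, L) = L - 126 = -126 + L)
10333 - T(-83, -6*((-5 - 2)*1 + 1)) = 10333 - (-126 - 6*((-5 - 2)*1 + 1)) = 10333 - (-126 - 6*(-7*1 + 1)) = 10333 - (-126 - 6*(-7 + 1)) = 10333 - (-126 - 6*(-6)) = 10333 - (-126 + 36) = 10333 - 1*(-90) = 10333 + 90 = 10423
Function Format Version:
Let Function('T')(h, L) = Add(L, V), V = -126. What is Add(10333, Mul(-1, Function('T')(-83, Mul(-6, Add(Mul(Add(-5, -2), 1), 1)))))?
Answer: 10423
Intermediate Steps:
Function('T')(h, L) = Add(-126, L) (Function('T')(h, L) = Add(L, -126) = Add(-126, L))
Add(10333, Mul(-1, Function('T')(-83, Mul(-6, Add(Mul(Add(-5, -2), 1), 1))))) = Add(10333, Mul(-1, Add(-126, Mul(-6, Add(Mul(Add(-5, -2), 1), 1))))) = Add(10333, Mul(-1, Add(-126, Mul(-6, Add(Mul(-7, 1), 1))))) = Add(10333, Mul(-1, Add(-126, Mul(-6, Add(-7, 1))))) = Add(10333, Mul(-1, Add(-126, Mul(-6, -6)))) = Add(10333, Mul(-1, Add(-126, 36))) = Add(10333, Mul(-1, -90)) = Add(10333, 90) = 10423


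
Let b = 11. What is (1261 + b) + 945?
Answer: 2217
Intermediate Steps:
(1261 + b) + 945 = (1261 + 11) + 945 = 1272 + 945 = 2217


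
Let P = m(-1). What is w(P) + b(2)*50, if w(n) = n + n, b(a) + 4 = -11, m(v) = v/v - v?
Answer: -746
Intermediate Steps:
m(v) = 1 - v
P = 2 (P = 1 - 1*(-1) = 1 + 1 = 2)
b(a) = -15 (b(a) = -4 - 11 = -15)
w(n) = 2*n
w(P) + b(2)*50 = 2*2 - 15*50 = 4 - 750 = -746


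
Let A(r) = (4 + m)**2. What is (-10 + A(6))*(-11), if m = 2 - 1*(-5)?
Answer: -1221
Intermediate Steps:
m = 7 (m = 2 + 5 = 7)
A(r) = 121 (A(r) = (4 + 7)**2 = 11**2 = 121)
(-10 + A(6))*(-11) = (-10 + 121)*(-11) = 111*(-11) = -1221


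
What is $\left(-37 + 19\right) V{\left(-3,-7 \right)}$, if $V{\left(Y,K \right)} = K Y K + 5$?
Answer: $2556$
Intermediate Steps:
$V{\left(Y,K \right)} = 5 + Y K^{2}$ ($V{\left(Y,K \right)} = Y K^{2} + 5 = 5 + Y K^{2}$)
$\left(-37 + 19\right) V{\left(-3,-7 \right)} = \left(-37 + 19\right) \left(5 - 3 \left(-7\right)^{2}\right) = - 18 \left(5 - 147\right) = \left(-18\right) \left(-142\right) = 2556$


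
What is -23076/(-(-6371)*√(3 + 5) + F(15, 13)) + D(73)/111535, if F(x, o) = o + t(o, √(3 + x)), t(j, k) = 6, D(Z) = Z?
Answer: 72606175531/36217284607345 - 294034392*√2/324716767 ≈ -1.2786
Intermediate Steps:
F(x, o) = 6 + o (F(x, o) = o + 6 = 6 + o)
-23076/(-(-6371)*√(3 + 5) + F(15, 13)) + D(73)/111535 = -23076/(-(-6371)*√(3 + 5) + (6 + 13)) + 73/111535 = -23076/(-(-6371)*√8 + 19) + 73*(1/111535) = -23076/(-(-6371)*2*√2 + 19) + 73/111535 = -23076/(-(-12742)*√2 + 19) + 73/111535 = -23076/(12742*√2 + 19) + 73/111535 = -23076/(19 + 12742*√2) + 73/111535 = 73/111535 - 23076/(19 + 12742*√2)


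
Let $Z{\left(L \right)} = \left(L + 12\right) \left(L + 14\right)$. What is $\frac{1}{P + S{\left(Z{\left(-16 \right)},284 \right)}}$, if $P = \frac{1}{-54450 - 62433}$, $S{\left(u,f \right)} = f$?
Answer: $\frac{116883}{33194771} \approx 0.0035211$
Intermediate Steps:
$Z{\left(L \right)} = \left(12 + L\right) \left(14 + L\right)$
$P = - \frac{1}{116883}$ ($P = \frac{1}{-116883} = - \frac{1}{116883} \approx -8.5556 \cdot 10^{-6}$)
$\frac{1}{P + S{\left(Z{\left(-16 \right)},284 \right)}} = \frac{1}{- \frac{1}{116883} + 284} = \frac{1}{\frac{33194771}{116883}} = \frac{116883}{33194771}$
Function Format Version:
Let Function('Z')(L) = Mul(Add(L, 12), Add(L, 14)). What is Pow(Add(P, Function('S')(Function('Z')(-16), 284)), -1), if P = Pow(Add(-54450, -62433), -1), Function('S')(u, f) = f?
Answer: Rational(116883, 33194771) ≈ 0.0035211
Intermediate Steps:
Function('Z')(L) = Mul(Add(12, L), Add(14, L))
P = Rational(-1, 116883) (P = Pow(-116883, -1) = Rational(-1, 116883) ≈ -8.5556e-6)
Pow(Add(P, Function('S')(Function('Z')(-16), 284)), -1) = Pow(Add(Rational(-1, 116883), 284), -1) = Pow(Rational(33194771, 116883), -1) = Rational(116883, 33194771)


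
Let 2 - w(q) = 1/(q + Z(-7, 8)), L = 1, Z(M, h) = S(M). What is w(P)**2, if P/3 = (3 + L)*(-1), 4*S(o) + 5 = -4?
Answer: 13924/3249 ≈ 4.2856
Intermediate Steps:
S(o) = -9/4 (S(o) = -5/4 + (1/4)*(-4) = -5/4 - 1 = -9/4)
Z(M, h) = -9/4
P = -12 (P = 3*((3 + 1)*(-1)) = 3*(4*(-1)) = 3*(-4) = -12)
w(q) = 2 - 1/(-9/4 + q) (w(q) = 2 - 1/(q - 9/4) = 2 - 1/(-9/4 + q))
w(P)**2 = (2*(-11 + 4*(-12))/(-9 + 4*(-12)))**2 = (2*(-11 - 48)/(-9 - 48))**2 = (2*(-59)/(-57))**2 = (2*(-1/57)*(-59))**2 = (118/57)**2 = 13924/3249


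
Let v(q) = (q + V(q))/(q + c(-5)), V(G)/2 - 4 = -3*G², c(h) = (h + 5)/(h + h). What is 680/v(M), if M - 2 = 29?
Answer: -21080/5727 ≈ -3.6808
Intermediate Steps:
M = 31 (M = 2 + 29 = 31)
c(h) = (5 + h)/(2*h) (c(h) = (5 + h)/((2*h)) = (5 + h)*(1/(2*h)) = (5 + h)/(2*h))
V(G) = 8 - 6*G² (V(G) = 8 + 2*(-3*G²) = 8 - 6*G²)
v(q) = (8 + q - 6*q²)/q (v(q) = (q + (8 - 6*q²))/(q + (½)*(5 - 5)/(-5)) = (8 + q - 6*q²)/(q + (½)*(-⅕)*0) = (8 + q - 6*q²)/(q + 0) = (8 + q - 6*q²)/q)
680/v(M) = 680/(1 - 6*31 + 8/31) = 680/(1 - 186 + 8*(1/31)) = 680/(1 - 186 + 8/31) = 680/(-5727/31) = 680*(-31/5727) = -21080/5727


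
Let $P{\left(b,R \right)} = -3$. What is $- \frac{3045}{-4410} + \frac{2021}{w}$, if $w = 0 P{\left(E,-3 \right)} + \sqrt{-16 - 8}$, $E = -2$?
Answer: $\frac{29}{42} - \frac{2021 i \sqrt{6}}{12} \approx 0.69048 - 412.53 i$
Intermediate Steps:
$w = 2 i \sqrt{6}$ ($w = 0 \left(-3\right) + \sqrt{-16 - 8} = 0 + \sqrt{-24} = 0 + 2 i \sqrt{6} = 2 i \sqrt{6} \approx 4.899 i$)
$- \frac{3045}{-4410} + \frac{2021}{w} = - \frac{3045}{-4410} + \frac{2021}{2 i \sqrt{6}} = \left(-3045\right) \left(- \frac{1}{4410}\right) + 2021 \left(- \frac{i \sqrt{6}}{12}\right) = \frac{29}{42} - \frac{2021 i \sqrt{6}}{12}$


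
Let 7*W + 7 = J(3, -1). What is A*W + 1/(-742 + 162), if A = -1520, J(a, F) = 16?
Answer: -7934407/4060 ≈ -1954.3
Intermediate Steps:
W = 9/7 (W = -1 + (⅐)*16 = -1 + 16/7 = 9/7 ≈ 1.2857)
A*W + 1/(-742 + 162) = -1520*9/7 + 1/(-742 + 162) = -13680/7 + 1/(-580) = -13680/7 - 1/580 = -7934407/4060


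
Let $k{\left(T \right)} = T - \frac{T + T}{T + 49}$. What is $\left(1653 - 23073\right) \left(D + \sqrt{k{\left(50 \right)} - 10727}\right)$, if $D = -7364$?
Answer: $157736880 - \frac{7140 i \sqrt{11628353}}{11} \approx 1.5774 \cdot 10^{8} - 2.2134 \cdot 10^{6} i$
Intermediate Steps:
$k{\left(T \right)} = T - \frac{2 T}{49 + T}$
$\left(1653 - 23073\right) \left(D + \sqrt{k{\left(50 \right)} - 10727}\right) = \left(1653 - 23073\right) \left(-7364 + \sqrt{\frac{50 \left(47 + 50\right)}{49 + 50} - 10727}\right) = - 21420 \left(-7364 + \sqrt{50 \cdot \frac{1}{99} \cdot 97 - 10727}\right) = - 21420 \left(-7364 + \sqrt{\frac{4850}{99} - 10727}\right) = - 21420 \left(-7364 + \sqrt{- \frac{1057123}{99}}\right) = - 21420 \left(-7364 + \frac{i \sqrt{11628353}}{33}\right) = 157736880 - \frac{7140 i \sqrt{11628353}}{11}$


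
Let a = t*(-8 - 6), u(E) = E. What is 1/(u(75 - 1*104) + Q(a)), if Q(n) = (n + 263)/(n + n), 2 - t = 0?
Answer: -56/1859 ≈ -0.030124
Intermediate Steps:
t = 2 (t = 2 - 1*0 = 2 + 0 = 2)
a = -28 (a = 2*(-8 - 6) = 2*(-14) = -28)
Q(n) = (263 + n)/(2*n) (Q(n) = (263 + n)/((2*n)) = (263 + n)*(1/(2*n)) = (263 + n)/(2*n))
1/(u(75 - 1*104) + Q(a)) = 1/((75 - 1*104) + (½)*(263 - 28)/(-28)) = 1/((75 - 104) + (½)*(-1/28)*235) = 1/(-29 - 235/56) = 1/(-1859/56) = -56/1859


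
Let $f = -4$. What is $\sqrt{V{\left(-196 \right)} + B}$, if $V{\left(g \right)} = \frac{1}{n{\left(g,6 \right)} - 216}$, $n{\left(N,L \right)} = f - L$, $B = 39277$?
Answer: $\frac{3 \sqrt{222901314}}{226} \approx 198.18$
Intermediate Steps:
$n{\left(N,L \right)} = -4 - L$
$V{\left(g \right)} = - \frac{1}{226}$ ($V{\left(g \right)} = \frac{1}{\left(-4 - 6\right) - 216} = \frac{1}{-10 - 216} = \frac{1}{-226} = - \frac{1}{226}$)
$\sqrt{V{\left(-196 \right)} + B} = \sqrt{- \frac{1}{226} + 39277} = \sqrt{\frac{8876601}{226}} = \frac{3 \sqrt{222901314}}{226}$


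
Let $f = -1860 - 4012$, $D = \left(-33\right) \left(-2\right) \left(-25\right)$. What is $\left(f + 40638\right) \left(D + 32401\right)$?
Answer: $1069089266$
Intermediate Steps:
$D = -1650$ ($D = 66 \left(-25\right) = -1650$)
$f = -5872$
$\left(f + 40638\right) \left(D + 32401\right) = \left(-5872 + 40638\right) \left(-1650 + 32401\right) = 34766 \cdot 30751 = 1069089266$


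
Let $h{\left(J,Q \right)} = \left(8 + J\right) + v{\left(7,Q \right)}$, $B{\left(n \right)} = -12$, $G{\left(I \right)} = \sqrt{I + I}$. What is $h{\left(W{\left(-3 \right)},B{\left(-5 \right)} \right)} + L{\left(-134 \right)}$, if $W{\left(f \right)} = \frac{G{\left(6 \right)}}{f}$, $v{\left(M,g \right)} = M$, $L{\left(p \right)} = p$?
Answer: $-119 - \frac{2 \sqrt{3}}{3} \approx -120.15$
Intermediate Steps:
$G{\left(I \right)} = \sqrt{2} \sqrt{I}$ ($G{\left(I \right)} = \sqrt{2 I} = \sqrt{2} \sqrt{I}$)
$W{\left(f \right)} = \frac{2 \sqrt{3}}{f}$ ($W{\left(f \right)} = \frac{\sqrt{2} \sqrt{6}}{f} = \frac{2 \sqrt{3}}{f}$)
$h{\left(J,Q \right)} = 15 + J$ ($h{\left(J,Q \right)} = \left(8 + J\right) + 7 = 15 + J$)
$h{\left(W{\left(-3 \right)},B{\left(-5 \right)} \right)} + L{\left(-134 \right)} = \left(15 + \frac{2 \sqrt{3}}{-3}\right) - 134 = \left(15 + 2 \sqrt{3} \left(- \frac{1}{3}\right)\right) - 134 = \left(15 - \frac{2 \sqrt{3}}{3}\right) - 134 = -119 - \frac{2 \sqrt{3}}{3}$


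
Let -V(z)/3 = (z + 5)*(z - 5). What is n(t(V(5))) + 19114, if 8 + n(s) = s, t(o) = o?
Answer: 19106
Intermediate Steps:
V(z) = -3*(-5 + z)*(5 + z) (V(z) = -3*(z + 5)*(z - 5) = -3*(5 + z)*(-5 + z) = -3*(-5 + z)*(5 + z))
n(s) = -8 + s
n(t(V(5))) + 19114 = (-8 + (75 - 3*5²)) + 19114 = (-8 + (75 - 3*25)) + 19114 = (-8 + (75 - 75)) + 19114 = (-8 + 0) + 19114 = -8 + 19114 = 19106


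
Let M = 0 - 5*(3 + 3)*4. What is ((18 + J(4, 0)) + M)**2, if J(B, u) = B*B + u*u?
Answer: 7396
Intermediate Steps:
J(B, u) = B**2 + u**2
M = -120 (M = 0 - 5*6*4 = 0 - 30*4 = 0 - 120 = -120)
((18 + J(4, 0)) + M)**2 = ((18 + (4**2 + 0**2)) - 120)**2 = ((18 + (16 + 0)) - 120)**2 = ((18 + 16) - 120)**2 = (34 - 120)**2 = (-86)**2 = 7396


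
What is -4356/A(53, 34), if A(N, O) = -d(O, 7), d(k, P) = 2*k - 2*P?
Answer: 242/3 ≈ 80.667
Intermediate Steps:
d(k, P) = -2*P + 2*k
A(N, O) = 14 - 2*O (A(N, O) = -(-2*7 + 2*O) = -(-14 + 2*O) = 14 - 2*O)
-4356/A(53, 34) = -4356/(14 - 2*34) = -4356/(14 - 68) = -4356/(-54) = -4356*(-1/54) = 242/3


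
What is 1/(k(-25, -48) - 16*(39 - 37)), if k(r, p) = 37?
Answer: 1/5 ≈ 0.20000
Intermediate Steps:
1/(k(-25, -48) - 16*(39 - 37)) = 1/(37 - 16*(39 - 37)) = 1/(37 - 16*2) = 1/(37 - 32) = 1/5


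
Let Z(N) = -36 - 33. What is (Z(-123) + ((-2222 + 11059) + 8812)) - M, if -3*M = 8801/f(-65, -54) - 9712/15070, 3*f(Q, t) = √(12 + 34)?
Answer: 397391044/22605 + 8801*√46/46 ≈ 18877.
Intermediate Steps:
f(Q, t) = √46/3 (f(Q, t) = √(12 + 34)/3 = √46/3)
Z(N) = -69
M = 4856/22605 - 8801*√46/46 (M = -(8801/((√46/3)) - 9712/15070)/3 = -(8801*(3*√46/46) - 9712*1/15070)/3 = -(26403*√46/46 - 4856/7535)/3 = -(-4856/7535 + 26403*√46/46)/3 = 4856/22605 - 8801*√46/46 ≈ -1297.4)
(Z(-123) + ((-2222 + 11059) + 8812)) - M = (-69 + ((-2222 + 11059) + 8812)) - (4856/22605 - 8801*√46/46) = (-69 + (8837 + 8812)) + (-4856/22605 + 8801*√46/46) = (-69 + 17649) + (-4856/22605 + 8801*√46/46) = 17580 + (-4856/22605 + 8801*√46/46) = 397391044/22605 + 8801*√46/46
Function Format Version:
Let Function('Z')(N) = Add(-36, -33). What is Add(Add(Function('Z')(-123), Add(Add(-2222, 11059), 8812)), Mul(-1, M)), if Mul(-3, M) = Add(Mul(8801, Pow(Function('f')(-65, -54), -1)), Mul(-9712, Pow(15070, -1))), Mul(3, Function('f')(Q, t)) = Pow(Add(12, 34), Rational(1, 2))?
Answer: Add(Rational(397391044, 22605), Mul(Rational(8801, 46), Pow(46, Rational(1, 2)))) ≈ 18877.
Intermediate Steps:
Function('f')(Q, t) = Mul(Rational(1, 3), Pow(46, Rational(1, 2))) (Function('f')(Q, t) = Mul(Rational(1, 3), Pow(Add(12, 34), Rational(1, 2))) = Mul(Rational(1, 3), Pow(46, Rational(1, 2))))
Function('Z')(N) = -69
M = Add(Rational(4856, 22605), Mul(Rational(-8801, 46), Pow(46, Rational(1, 2)))) (M = Mul(Rational(-1, 3), Add(Mul(8801, Pow(Mul(Rational(1, 3), Pow(46, Rational(1, 2))), -1)), Mul(-9712, Pow(15070, -1)))) = Mul(Rational(-1, 3), Add(Mul(8801, Mul(Rational(3, 46), Pow(46, Rational(1, 2)))), Mul(-9712, Rational(1, 15070)))) = Mul(Rational(-1, 3), Add(Mul(Rational(26403, 46), Pow(46, Rational(1, 2))), Rational(-4856, 7535))) = Mul(Rational(-1, 3), Add(Rational(-4856, 7535), Mul(Rational(26403, 46), Pow(46, Rational(1, 2))))) = Add(Rational(4856, 22605), Mul(Rational(-8801, 46), Pow(46, Rational(1, 2)))) ≈ -1297.4)
Add(Add(Function('Z')(-123), Add(Add(-2222, 11059), 8812)), Mul(-1, M)) = Add(Add(-69, Add(Add(-2222, 11059), 8812)), Mul(-1, Add(Rational(4856, 22605), Mul(Rational(-8801, 46), Pow(46, Rational(1, 2)))))) = Add(Add(-69, Add(8837, 8812)), Add(Rational(-4856, 22605), Mul(Rational(8801, 46), Pow(46, Rational(1, 2))))) = Add(Add(-69, 17649), Add(Rational(-4856, 22605), Mul(Rational(8801, 46), Pow(46, Rational(1, 2))))) = Add(17580, Add(Rational(-4856, 22605), Mul(Rational(8801, 46), Pow(46, Rational(1, 2))))) = Add(Rational(397391044, 22605), Mul(Rational(8801, 46), Pow(46, Rational(1, 2))))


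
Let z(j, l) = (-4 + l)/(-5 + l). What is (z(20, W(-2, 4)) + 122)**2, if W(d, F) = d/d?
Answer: 241081/16 ≈ 15068.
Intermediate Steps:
W(d, F) = 1
z(j, l) = (-4 + l)/(-5 + l)
(z(20, W(-2, 4)) + 122)**2 = ((-4 + 1)/(-5 + 1) + 122)**2 = (-3/(-4) + 122)**2 = (-1/4*(-3) + 122)**2 = (3/4 + 122)**2 = (491/4)**2 = 241081/16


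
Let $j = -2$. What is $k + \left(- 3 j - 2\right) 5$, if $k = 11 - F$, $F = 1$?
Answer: $30$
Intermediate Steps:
$k = 10$ ($k = 11 - 1 = 10$)
$k + \left(- 3 j - 2\right) 5 = 10 + \left(\left(-3\right) \left(-2\right) - 2\right) 5 = 10 + \left(6 - 2\right) 5 = 10 + 4 \cdot 5 = 10 + 20 = 30$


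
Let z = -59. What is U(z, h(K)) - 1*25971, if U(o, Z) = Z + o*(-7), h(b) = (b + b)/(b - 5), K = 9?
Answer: -51107/2 ≈ -25554.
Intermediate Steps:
h(b) = 2*b/(-5 + b) (h(b) = (2*b)/(-5 + b) = 2*b/(-5 + b))
U(o, Z) = Z - 7*o
U(z, h(K)) - 1*25971 = (2*9/(-5 + 9) - 7*(-59)) - 1*25971 = (2*9/4 + 413) - 25971 = (2*9*(1/4) + 413) - 25971 = (9/2 + 413) - 25971 = 835/2 - 25971 = -51107/2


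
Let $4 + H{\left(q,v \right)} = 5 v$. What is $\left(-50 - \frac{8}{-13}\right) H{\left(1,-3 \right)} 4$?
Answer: $\frac{48792}{13} \approx 3753.2$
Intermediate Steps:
$H{\left(q,v \right)} = -4 + 5 v$
$\left(-50 - \frac{8}{-13}\right) H{\left(1,-3 \right)} 4 = \left(-50 - \frac{8}{-13}\right) \left(-4 + 5 \left(-3\right)\right) 4 = \left(-50 - - \frac{8}{13}\right) \left(-4 - 15\right) 4 = \left(-50 + \frac{8}{13}\right) \left(\left(-19\right) 4\right) = \left(- \frac{642}{13}\right) \left(-76\right) = \frac{48792}{13}$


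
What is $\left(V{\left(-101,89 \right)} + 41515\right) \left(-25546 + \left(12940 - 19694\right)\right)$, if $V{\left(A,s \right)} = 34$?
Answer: $-1342032700$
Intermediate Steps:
$\left(V{\left(-101,89 \right)} + 41515\right) \left(-25546 + \left(12940 - 19694\right)\right) = \left(34 + 41515\right) \left(-25546 + \left(12940 - 19694\right)\right) = 41549 \left(-25546 + \left(12940 - 19694\right)\right) = 41549 \left(-25546 - 6754\right) = 41549 \left(-32300\right) = -1342032700$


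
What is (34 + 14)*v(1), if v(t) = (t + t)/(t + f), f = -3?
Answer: -48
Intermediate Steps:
v(t) = 2*t/(-3 + t) (v(t) = (t + t)/(t - 3) = (2*t)/(-3 + t) = 2*t/(-3 + t))
(34 + 14)*v(1) = (34 + 14)*(2*1/(-3 + 1)) = 48*(2*1/(-2)) = 48*(2*1*(-½)) = 48*(-1) = -48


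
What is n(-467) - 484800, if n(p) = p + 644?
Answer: -484623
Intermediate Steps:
n(p) = 644 + p
n(-467) - 484800 = (644 - 467) - 484800 = 177 - 484800 = -484623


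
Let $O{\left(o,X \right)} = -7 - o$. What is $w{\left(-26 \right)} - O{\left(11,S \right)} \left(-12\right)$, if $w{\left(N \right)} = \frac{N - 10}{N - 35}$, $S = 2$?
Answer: $- \frac{13140}{61} \approx -215.41$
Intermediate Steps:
$w{\left(N \right)} = \frac{-10 + N}{-35 + N}$
$w{\left(-26 \right)} - O{\left(11,S \right)} \left(-12\right) = \frac{-10 - 26}{-35 - 26} - \left(-7 - 11\right) \left(-12\right) = \frac{1}{-61} \left(-36\right) - \left(-7 - 11\right) \left(-12\right) = \left(- \frac{1}{61}\right) \left(-36\right) - \left(-18\right) \left(-12\right) = \frac{36}{61} - 216 = - \frac{13140}{61}$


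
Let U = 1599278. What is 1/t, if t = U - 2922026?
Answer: -1/1322748 ≈ -7.5600e-7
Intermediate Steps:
t = -1322748 (t = 1599278 - 2922026 = -1322748)
1/t = 1/(-1322748) = -1/1322748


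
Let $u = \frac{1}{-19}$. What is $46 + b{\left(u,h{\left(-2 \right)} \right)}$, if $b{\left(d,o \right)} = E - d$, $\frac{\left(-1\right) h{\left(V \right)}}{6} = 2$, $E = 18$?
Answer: $\frac{1217}{19} \approx 64.053$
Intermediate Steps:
$h{\left(V \right)} = -12$ ($h{\left(V \right)} = \left(-6\right) 2 = -12$)
$u = - \frac{1}{19} \approx -0.052632$
$b{\left(d,o \right)} = 18 - d$
$46 + b{\left(u,h{\left(-2 \right)} \right)} = 46 + \left(18 - - \frac{1}{19}\right) = 46 + \left(18 + \frac{1}{19}\right) = 46 + \frac{343}{19} = \frac{1217}{19}$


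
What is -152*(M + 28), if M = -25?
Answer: -456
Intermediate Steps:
-152*(M + 28) = -152*(-25 + 28) = -152*3 = -456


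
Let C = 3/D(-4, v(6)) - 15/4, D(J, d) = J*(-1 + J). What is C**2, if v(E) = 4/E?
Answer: 324/25 ≈ 12.960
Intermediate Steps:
C = -18/5 (C = 3/((-4*(-1 - 4))) - 15/4 = 3/((-4*(-5))) - 15*1/4 = 3/20 - 15/4 = -18/5 ≈ -3.6000)
C**2 = (-18/5)**2 = 324/25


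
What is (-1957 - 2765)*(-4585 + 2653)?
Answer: 9122904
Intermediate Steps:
(-1957 - 2765)*(-4585 + 2653) = -4722*(-1932) = 9122904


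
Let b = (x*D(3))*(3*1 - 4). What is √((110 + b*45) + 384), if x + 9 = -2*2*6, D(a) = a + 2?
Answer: √7919 ≈ 88.989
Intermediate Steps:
D(a) = 2 + a
x = -33 (x = -9 - 2*2*6 = -9 - 4*6 = -9 - 24 = -33)
b = 165 (b = (-33*(2 + 3))*(3*1 - 4) = (-33*5)*(3 - 4) = -165*(-1) = 165)
√((110 + b*45) + 384) = √((110 + 165*45) + 384) = √((110 + 7425) + 384) = √(7535 + 384) = √7919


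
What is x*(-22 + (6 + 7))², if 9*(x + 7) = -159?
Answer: -1998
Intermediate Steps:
x = -74/3 (x = -7 + (⅑)*(-159) = -7 - 53/3 = -74/3 ≈ -24.667)
x*(-22 + (6 + 7))² = -74*(-22 + (6 + 7))²/3 = -74*(-22 + 13)²/3 = -74/3*(-9)² = -74/3*81 = -1998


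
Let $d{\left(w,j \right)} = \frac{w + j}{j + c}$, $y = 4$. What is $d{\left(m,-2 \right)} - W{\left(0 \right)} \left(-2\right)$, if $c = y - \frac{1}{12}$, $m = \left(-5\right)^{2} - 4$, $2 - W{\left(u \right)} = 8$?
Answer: $- \frac{48}{23} \approx -2.087$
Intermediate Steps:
$W{\left(u \right)} = -6$ ($W{\left(u \right)} = 2 - 8 = -6$)
$m = 21$ ($m = 25 - 4 = 21$)
$c = \frac{47}{12}$ ($c = 4 - \frac{1}{12} = \frac{47}{12} \approx 3.9167$)
$d{\left(w,j \right)} = \frac{j + w}{\frac{47}{12} + j}$ ($d{\left(w,j \right)} = \frac{w + j}{j + \frac{47}{12}} = \frac{j + w}{\frac{47}{12} + j}$)
$d{\left(m,-2 \right)} - W{\left(0 \right)} \left(-2\right) = \frac{12 \left(-2 + 21\right)}{47 + 12 \left(-2\right)} - \left(-6\right) \left(-2\right) = 12 \frac{1}{47 - 24} \cdot 19 - 12 = 12 \cdot \frac{1}{23} \cdot 19 - 12 = \frac{228}{23} - 12 = - \frac{48}{23}$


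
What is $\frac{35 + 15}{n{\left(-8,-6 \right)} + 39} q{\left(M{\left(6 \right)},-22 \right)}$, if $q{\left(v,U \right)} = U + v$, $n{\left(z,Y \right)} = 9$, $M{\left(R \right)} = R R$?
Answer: $\frac{175}{12} \approx 14.583$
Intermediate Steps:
$M{\left(R \right)} = R^{2}$
$\frac{35 + 15}{n{\left(-8,-6 \right)} + 39} q{\left(M{\left(6 \right)},-22 \right)} = \frac{35 + 15}{9 + 39} \left(-22 + 6^{2}\right) = \frac{50}{48} \left(-22 + 36\right) = 50 \cdot \frac{1}{48} \cdot 14 = \frac{25}{24} \cdot 14 = \frac{175}{12}$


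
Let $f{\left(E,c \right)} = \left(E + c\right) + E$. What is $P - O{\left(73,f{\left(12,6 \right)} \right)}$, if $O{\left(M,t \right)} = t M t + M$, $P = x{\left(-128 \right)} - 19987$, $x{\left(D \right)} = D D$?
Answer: $-69376$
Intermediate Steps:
$x{\left(D \right)} = D^{2}$
$f{\left(E,c \right)} = c + 2 E$
$P = -3603$ ($P = \left(-128\right)^{2} - 19987 = 16384 - 19987 = -3603$)
$O{\left(M,t \right)} = M + M t^{2}$ ($O{\left(M,t \right)} = M t t + M = M t^{2} + M = M + M t^{2}$)
$P - O{\left(73,f{\left(12,6 \right)} \right)} = -3603 - 73 \left(1 + \left(6 + 2 \cdot 12\right)^{2}\right) = -3603 - 73 \left(1 + \left(6 + 24\right)^{2}\right) = -3603 - 73 \left(1 + 30^{2}\right) = -3603 - 73 \left(1 + 900\right) = -3603 - 73 \cdot 901 = -3603 - 65773 = -69376$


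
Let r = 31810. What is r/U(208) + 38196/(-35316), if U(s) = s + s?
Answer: 15382117/204048 ≈ 75.385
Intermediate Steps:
U(s) = 2*s
r/U(208) + 38196/(-35316) = 31810/((2*208)) + 38196/(-35316) = 31810/416 + 38196*(-1/35316) = 31810*(1/416) - 1061/981 = 15905/208 - 1061/981 = 15382117/204048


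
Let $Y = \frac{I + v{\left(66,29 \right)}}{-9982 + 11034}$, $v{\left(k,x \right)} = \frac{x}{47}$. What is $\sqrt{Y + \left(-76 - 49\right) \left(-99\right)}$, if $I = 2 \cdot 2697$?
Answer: $\frac{\sqrt{7566452983967}}{24722} \approx 111.27$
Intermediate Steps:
$v{\left(k,x \right)} = \frac{x}{47}$ ($v{\left(k,x \right)} = x \frac{1}{47} = \frac{x}{47}$)
$I = 5394$
$Y = \frac{253547}{49444}$ ($Y = \frac{5394 + \frac{1}{47} \cdot 29}{-9982 + 11034} = \frac{5394 + \frac{29}{47}}{1052} = \frac{253547}{47} \cdot \frac{1}{1052} = \frac{253547}{49444} \approx 5.128$)
$\sqrt{Y + \left(-76 - 49\right) \left(-99\right)} = \sqrt{\frac{253547}{49444} + \left(-76 - 49\right) \left(-99\right)} = \sqrt{\frac{253547}{49444} - -12375} = \sqrt{\frac{253547}{49444} + 12375} = \sqrt{\frac{612123047}{49444}} = \frac{\sqrt{7566452983967}}{24722}$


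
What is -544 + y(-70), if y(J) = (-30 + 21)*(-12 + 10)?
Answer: -526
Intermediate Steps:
y(J) = 18 (y(J) = -9*(-2) = 18)
-544 + y(-70) = -544 + 18 = -526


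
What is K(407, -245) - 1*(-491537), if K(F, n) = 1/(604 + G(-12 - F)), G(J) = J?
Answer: 90934346/185 ≈ 4.9154e+5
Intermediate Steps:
K(F, n) = 1/(592 - F) (K(F, n) = 1/(604 + (-12 - F)) = 1/(592 - F))
K(407, -245) - 1*(-491537) = -1/(-592 + 407) - 1*(-491537) = -1/(-185) + 491537 = -1*(-1/185) + 491537 = 1/185 + 491537 = 90934346/185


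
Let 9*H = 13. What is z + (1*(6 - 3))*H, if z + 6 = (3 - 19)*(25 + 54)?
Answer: -3797/3 ≈ -1265.7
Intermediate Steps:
H = 13/9 (H = (⅑)*13 = 13/9 ≈ 1.4444)
z = -1270 (z = -6 + (3 - 19)*(25 + 54) = -6 - 16*79 = -6 - 1264 = -1270)
z + (1*(6 - 3))*H = -1270 + (1*(6 - 3))*(13/9) = -1270 + (1*3)*(13/9) = -1270 + 3*(13/9) = -1270 + 13/3 = -3797/3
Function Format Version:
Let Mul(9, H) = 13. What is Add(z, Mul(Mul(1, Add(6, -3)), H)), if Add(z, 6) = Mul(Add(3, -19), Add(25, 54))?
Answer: Rational(-3797, 3) ≈ -1265.7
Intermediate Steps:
H = Rational(13, 9) (H = Mul(Rational(1, 9), 13) = Rational(13, 9) ≈ 1.4444)
z = -1270 (z = Add(-6, Mul(Add(3, -19), Add(25, 54))) = Add(-6, Mul(-16, 79)) = Add(-6, -1264) = -1270)
Add(z, Mul(Mul(1, Add(6, -3)), H)) = Add(-1270, Mul(Mul(1, Add(6, -3)), Rational(13, 9))) = Add(-1270, Mul(Mul(1, 3), Rational(13, 9))) = Add(-1270, Mul(3, Rational(13, 9))) = Add(-1270, Rational(13, 3)) = Rational(-3797, 3)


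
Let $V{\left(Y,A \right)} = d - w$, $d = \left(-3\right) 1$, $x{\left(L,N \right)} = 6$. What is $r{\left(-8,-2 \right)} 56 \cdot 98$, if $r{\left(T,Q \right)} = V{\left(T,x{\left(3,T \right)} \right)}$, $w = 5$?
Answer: $-43904$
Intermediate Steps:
$d = -3$
$V{\left(Y,A \right)} = -8$ ($V{\left(Y,A \right)} = -3 - 5 = -8$)
$r{\left(T,Q \right)} = -8$
$r{\left(-8,-2 \right)} 56 \cdot 98 = \left(-8\right) 56 \cdot 98 = \left(-448\right) 98 = -43904$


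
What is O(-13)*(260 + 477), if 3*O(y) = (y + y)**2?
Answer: 498212/3 ≈ 1.6607e+5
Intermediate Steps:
O(y) = 4*y**2/3 (O(y) = (y + y)**2/3 = (2*y)**2/3 = (4*y**2)/3 = 4*y**2/3)
O(-13)*(260 + 477) = ((4/3)*(-13)**2)*(260 + 477) = ((4/3)*169)*737 = (676/3)*737 = 498212/3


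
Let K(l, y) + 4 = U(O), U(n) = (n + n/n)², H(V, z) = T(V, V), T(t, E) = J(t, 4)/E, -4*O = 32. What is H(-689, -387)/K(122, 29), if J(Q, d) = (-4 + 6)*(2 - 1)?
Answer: -2/31005 ≈ -6.4506e-5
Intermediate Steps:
O = -8 (O = -¼*32 = -8)
J(Q, d) = 2 (J(Q, d) = 2*1 = 2)
T(t, E) = 2/E
H(V, z) = 2/V
U(n) = (1 + n)² (U(n) = (n + 1)² = (1 + n)²)
K(l, y) = 45 (K(l, y) = -4 + (1 - 8)² = -4 + (-7)² = -4 + 49 = 45)
H(-689, -387)/K(122, 29) = (2/(-689))/45 = (2*(-1/689))*(1/45) = -2/689*1/45 = -2/31005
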